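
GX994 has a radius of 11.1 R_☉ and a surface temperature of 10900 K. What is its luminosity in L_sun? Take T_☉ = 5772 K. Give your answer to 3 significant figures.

1.57×10^3 L_sun

L/L_☉ = (R/R_☉)² (T/T_☉)⁴ = (11.1)² × (10900/5772)⁴
       = 123.2 × (1.888)⁴ = 123.2 × 12.72 = 1567.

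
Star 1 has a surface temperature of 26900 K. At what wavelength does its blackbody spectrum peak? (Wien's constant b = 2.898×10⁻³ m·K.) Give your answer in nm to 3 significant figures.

λ_max = b/T = 2.898×10⁻³ / 26900 = 1.08×10^-7 m = 107.7 nm.

108 nm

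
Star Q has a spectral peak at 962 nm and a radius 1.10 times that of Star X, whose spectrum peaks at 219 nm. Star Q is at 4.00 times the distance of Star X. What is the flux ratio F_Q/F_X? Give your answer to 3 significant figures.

Wien's law: T_Q/T_X = λ_X/λ_Q = 219/962 = 0.2277.
L_Q/L_X = (R_Q/R_X)²(T_Q/T_X)⁴ = (1.10)²(0.2277)⁴ = 0.003250.
F_Q/F_X = (L_Q/L_X)/(d_Q/d_X)² = 0.003250/(4.00)² = 2.031×10^-4.

2.03×10^-4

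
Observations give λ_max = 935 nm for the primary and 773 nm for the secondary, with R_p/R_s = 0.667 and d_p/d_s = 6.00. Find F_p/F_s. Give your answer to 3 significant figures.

0.00577

Wien's law: T_p/T_s = λ_s/λ_p = 773/935 = 0.8267.
L_p/L_s = (R_p/R_s)²(T_p/T_s)⁴ = (0.667)²(0.8267)⁴ = 0.2078.
F_p/F_s = (L_p/L_s)/(d_p/d_s)² = 0.2078/(6.00)² = 0.005773.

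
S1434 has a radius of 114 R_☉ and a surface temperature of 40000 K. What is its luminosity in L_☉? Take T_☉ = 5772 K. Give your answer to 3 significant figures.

L/L_☉ = (R/R_☉)² (T/T_☉)⁴ = (114)² × (40000/5772)⁴
       = 1.300×10^4 × (6.930)⁴ = 1.300×10^4 × 2306 = 2.997×10^7.

3.00×10^7 L_☉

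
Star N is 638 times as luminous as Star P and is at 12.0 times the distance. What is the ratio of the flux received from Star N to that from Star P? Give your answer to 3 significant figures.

F = L/(4πd²), so F_N/F_P = (L_N/L_P) / (d_N/d_P)²
= 638 / (12.0)² = 638 / 144.0 = 4.431.

4.43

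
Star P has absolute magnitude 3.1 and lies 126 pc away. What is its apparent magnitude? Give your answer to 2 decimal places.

m = M + 5 log₁₀(d/10 pc) = 3.1 + 5 log₁₀(126/10)
  = 3.1 + 5 × 1.100 = 3.1 + 5.50 = 8.60.

8.60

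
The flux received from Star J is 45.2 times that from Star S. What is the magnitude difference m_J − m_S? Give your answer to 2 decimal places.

-4.14

m_J − m_S = −2.5 log₁₀(F_J/F_S) = −2.5 log₁₀(45.2) = −2.5 × (1.655) = -4.138.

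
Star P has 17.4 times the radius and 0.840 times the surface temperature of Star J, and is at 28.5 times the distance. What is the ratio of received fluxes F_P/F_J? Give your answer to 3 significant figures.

0.186

L_P/L_J = (R_P/R_J)²(T_P/T_J)⁴ = (17.4)² × (0.840)⁴ = 150.7.
F_P/F_J = (L_P/L_J)/(d_P/d_J)² = 150.7 / (28.5)² = 0.1856.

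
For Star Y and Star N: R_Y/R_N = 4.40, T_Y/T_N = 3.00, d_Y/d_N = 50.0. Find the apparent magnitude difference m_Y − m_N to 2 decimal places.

0.51

L_Y/L_N = (4.40)²(3.00)⁴ = 1568.
F_Y/F_N = (L_Y/L_N)/(d_Y/d_N)² = 1568/2500 = 0.6273.
m_Y − m_N = −2.5 log₁₀(0.6273) = 0.51.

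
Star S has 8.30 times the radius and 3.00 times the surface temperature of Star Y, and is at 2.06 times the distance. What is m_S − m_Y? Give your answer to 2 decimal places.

-7.80

L_S/L_Y = (8.30)²(3.00)⁴ = 5580.
F_S/F_Y = (L_S/L_Y)/(d_S/d_Y)² = 5580/4.244 = 1315.
m_S − m_Y = −2.5 log₁₀(1315) = -7.80.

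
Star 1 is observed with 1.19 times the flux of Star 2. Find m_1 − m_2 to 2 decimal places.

-0.19

m_1 − m_2 = −2.5 log₁₀(F_1/F_2) = −2.5 log₁₀(1.19) = −2.5 × (0.076) = -0.189.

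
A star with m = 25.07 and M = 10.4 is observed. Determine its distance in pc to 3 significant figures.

m − M = 5 log₁₀(d/10 pc)
25.07 − (10.4) = 14.67 = 5 log₁₀(d/10)
d = 10 × 10^(14.67/5) = 10 × 10^2.934 = 8590 pc.

8.59×10^3 pc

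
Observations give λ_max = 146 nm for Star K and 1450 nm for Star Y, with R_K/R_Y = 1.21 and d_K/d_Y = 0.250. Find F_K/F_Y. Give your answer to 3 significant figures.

2.28×10^5

Wien's law: T_K/T_Y = λ_Y/λ_K = 1450/146 = 9.932.
L_K/L_Y = (R_K/R_Y)²(T_K/T_Y)⁴ = (1.21)²(9.932)⁴ = 1.424×10^4.
F_K/F_Y = (L_K/L_Y)/(d_K/d_Y)² = 1.424×10^4/(0.250)² = 2.279×10^5.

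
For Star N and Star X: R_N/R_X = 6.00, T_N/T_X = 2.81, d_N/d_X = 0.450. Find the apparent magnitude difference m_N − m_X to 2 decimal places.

-10.11

L_N/L_X = (6.00)²(2.81)⁴ = 2245.
F_N/F_X = (L_N/L_X)/(d_N/d_X)² = 2245/0.2025 = 1.108×10^4.
m_N − m_X = −2.5 log₁₀(1.108×10^4) = -10.11.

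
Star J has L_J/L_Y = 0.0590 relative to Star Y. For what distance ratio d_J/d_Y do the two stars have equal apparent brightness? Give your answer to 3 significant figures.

0.243

Equal flux requires L_J/d_J² = L_Y/d_Y², so d_J/d_Y = √(L_J/L_Y)
= √(0.0590) = 0.2429.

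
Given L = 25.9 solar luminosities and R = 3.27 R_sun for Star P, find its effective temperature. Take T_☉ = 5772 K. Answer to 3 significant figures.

7.20×10^3 K

T/T_☉ = (L/L_☉)^(1/4) / (R/R_☉)^(1/2)
T = 5772 × (25.9)^(1/4) / √(3.27) = 5772 × 2.256 / 1.808 = 7201 K.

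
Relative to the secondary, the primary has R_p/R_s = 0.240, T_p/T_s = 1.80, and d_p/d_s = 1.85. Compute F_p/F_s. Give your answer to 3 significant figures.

0.177

L_p/L_s = (R_p/R_s)²(T_p/T_s)⁴ = (0.240)² × (1.80)⁴ = 0.6047.
F_p/F_s = (L_p/L_s)/(d_p/d_s)² = 0.6047 / (1.85)² = 0.1767.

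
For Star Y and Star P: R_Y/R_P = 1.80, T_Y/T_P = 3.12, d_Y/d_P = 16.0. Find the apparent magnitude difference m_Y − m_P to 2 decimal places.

L_Y/L_P = (1.80)²(3.12)⁴ = 307.0.
F_Y/F_P = (L_Y/L_P)/(d_Y/d_P)² = 307.0/256.0 = 1.199.
m_Y − m_P = −2.5 log₁₀(1.199) = -0.20.

-0.20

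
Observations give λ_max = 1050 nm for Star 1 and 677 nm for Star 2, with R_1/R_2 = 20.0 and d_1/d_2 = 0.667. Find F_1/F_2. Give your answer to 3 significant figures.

Wien's law: T_1/T_2 = λ_2/λ_1 = 677/1050 = 0.6448.
L_1/L_2 = (R_1/R_2)²(T_1/T_2)⁴ = (20.0)²(0.6448)⁴ = 69.13.
F_1/F_2 = (L_1/L_2)/(d_1/d_2)² = 69.13/(0.667)² = 155.4.

155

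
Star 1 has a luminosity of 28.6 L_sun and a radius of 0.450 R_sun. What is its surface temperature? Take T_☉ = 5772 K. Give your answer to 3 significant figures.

1.99×10^4 K

T/T_☉ = (L/L_☉)^(1/4) / (R/R_☉)^(1/2)
T = 5772 × (28.6)^(1/4) / √(0.450) = 5772 × 2.313 / 0.6708 = 1.990×10^4 K.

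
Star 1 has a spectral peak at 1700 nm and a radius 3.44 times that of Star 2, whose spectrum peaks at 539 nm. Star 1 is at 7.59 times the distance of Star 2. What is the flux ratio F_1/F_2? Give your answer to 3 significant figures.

Wien's law: T_1/T_2 = λ_2/λ_1 = 539/1700 = 0.3171.
L_1/L_2 = (R_1/R_2)²(T_1/T_2)⁴ = (3.44)²(0.3171)⁴ = 0.1196.
F_1/F_2 = (L_1/L_2)/(d_1/d_2)² = 0.1196/(7.59)² = 0.002076.

0.00208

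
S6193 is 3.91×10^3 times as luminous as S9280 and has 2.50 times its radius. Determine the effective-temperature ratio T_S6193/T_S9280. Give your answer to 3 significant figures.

5.00

L ∝ R²T⁴ gives T ∝ (L/R²)^(1/4), so
T_S6193/T_S9280 = (3.91×10^3 / 2.50²)^(1/4) = (625.6)^(1/4) = 5.001.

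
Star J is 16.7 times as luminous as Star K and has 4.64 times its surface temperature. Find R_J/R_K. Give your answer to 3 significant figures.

0.190

L ∝ R²T⁴ gives R ∝ √L / T², so
R_J/R_K = √(16.7) / (4.64)² = 4.087 / 21.53 = 0.1898.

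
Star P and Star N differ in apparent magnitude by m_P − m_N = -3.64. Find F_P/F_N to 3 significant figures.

F_P/F_N = 10^(−(m_P − m_N)/2.5) = 10^(3.64/2.5) = 10^1.456 = 28.58.

28.6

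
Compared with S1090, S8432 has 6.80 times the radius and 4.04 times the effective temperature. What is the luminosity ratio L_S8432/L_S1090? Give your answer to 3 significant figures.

From the Stefan–Boltzmann law, L ∝ R²T⁴, so
L_S8432/L_S1090 = (R_S8432/R_S1090)² (T_S8432/T_S1090)⁴ = (6.80)² × (4.04)⁴ = 46.24 × 266.4 = 1.232×10^4.

1.23×10^4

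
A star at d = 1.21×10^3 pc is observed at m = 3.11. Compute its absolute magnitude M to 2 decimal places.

-7.30

M = m − 5 log₁₀(d/10 pc) = 3.11 − 5 log₁₀(1.21×10^3/10)
  = 3.11 − 5 × 2.083 = 3.11 − 10.41 = -7.30.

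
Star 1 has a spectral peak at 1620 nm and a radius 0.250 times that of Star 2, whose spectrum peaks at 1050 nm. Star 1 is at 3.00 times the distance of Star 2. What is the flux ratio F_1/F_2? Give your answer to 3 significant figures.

0.00123

Wien's law: T_1/T_2 = λ_2/λ_1 = 1050/1620 = 0.6481.
L_1/L_2 = (R_1/R_2)²(T_1/T_2)⁴ = (0.250)²(0.6481)⁴ = 0.01103.
F_1/F_2 = (L_1/L_2)/(d_1/d_2)² = 0.01103/(3.00)² = 0.001226.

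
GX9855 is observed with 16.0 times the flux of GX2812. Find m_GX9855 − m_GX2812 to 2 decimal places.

m_GX9855 − m_GX2812 = −2.5 log₁₀(F_GX9855/F_GX2812) = −2.5 log₁₀(16.0) = −2.5 × (1.204) = -3.010.

-3.01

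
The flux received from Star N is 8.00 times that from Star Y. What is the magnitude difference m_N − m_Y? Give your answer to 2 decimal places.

m_N − m_Y = −2.5 log₁₀(F_N/F_Y) = −2.5 log₁₀(8.00) = −2.5 × (0.903) = -2.258.

-2.26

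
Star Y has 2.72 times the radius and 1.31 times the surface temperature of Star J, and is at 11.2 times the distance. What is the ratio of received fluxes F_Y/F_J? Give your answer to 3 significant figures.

L_Y/L_J = (R_Y/R_J)²(T_Y/T_J)⁴ = (2.72)² × (1.31)⁴ = 21.79.
F_Y/F_J = (L_Y/L_J)/(d_Y/d_J)² = 21.79 / (11.2)² = 0.1737.

0.174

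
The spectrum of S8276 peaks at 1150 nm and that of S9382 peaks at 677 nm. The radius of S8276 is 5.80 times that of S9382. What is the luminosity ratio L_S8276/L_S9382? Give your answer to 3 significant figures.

Wien's law gives T ∝ 1/λ_max, so T_S8276/T_S9382 = λ_S9382/λ_S8276 = 677/1150 = 0.5887.
Then L ∝ R²T⁴ gives L_S8276/L_S9382 = (5.80)² × (0.5887)⁴ = 33.64 × 0.1201 = 4.040.

4.04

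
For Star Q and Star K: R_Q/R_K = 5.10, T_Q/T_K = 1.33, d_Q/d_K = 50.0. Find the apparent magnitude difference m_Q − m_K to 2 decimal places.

3.72

L_Q/L_K = (5.10)²(1.33)⁴ = 81.39.
F_Q/F_K = (L_Q/L_K)/(d_Q/d_K)² = 81.39/2500 = 0.03255.
m_Q − m_K = −2.5 log₁₀(0.03255) = 3.72.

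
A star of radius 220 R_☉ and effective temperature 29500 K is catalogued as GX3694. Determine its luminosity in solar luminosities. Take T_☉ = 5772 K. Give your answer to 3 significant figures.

3.30×10^7 solar luminosities

L/L_☉ = (R/R_☉)² (T/T_☉)⁴ = (220)² × (29500/5772)⁴
       = 4.840×10^4 × (5.111)⁴ = 4.840×10^4 × 682.3 = 3.302×10^7.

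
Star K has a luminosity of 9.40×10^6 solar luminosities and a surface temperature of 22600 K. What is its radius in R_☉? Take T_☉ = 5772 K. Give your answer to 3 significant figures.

R/R_☉ = √(L/L_☉) / (T/T_☉)² = √(9.40×10^6) / (3.915)²
       = 3066 / 15.33 = 200.0.

200 R_☉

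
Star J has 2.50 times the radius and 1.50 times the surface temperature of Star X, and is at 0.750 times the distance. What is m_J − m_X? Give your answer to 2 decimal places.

-4.38

L_J/L_X = (2.50)²(1.50)⁴ = 31.64.
F_J/F_X = (L_J/L_X)/(d_J/d_X)² = 31.64/0.5625 = 56.25.
m_J − m_X = −2.5 log₁₀(56.25) = -4.38.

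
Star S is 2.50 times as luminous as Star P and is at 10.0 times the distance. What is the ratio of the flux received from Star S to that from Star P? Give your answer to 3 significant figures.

0.0250

F = L/(4πd²), so F_S/F_P = (L_S/L_P) / (d_S/d_P)²
= 2.50 / (10.0)² = 2.50 / 100.0 = 0.02500.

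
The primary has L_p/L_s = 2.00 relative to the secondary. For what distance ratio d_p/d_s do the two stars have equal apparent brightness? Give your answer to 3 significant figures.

Equal flux requires L_p/d_p² = L_s/d_s², so d_p/d_s = √(L_p/L_s)
= √(2.00) = 1.414.

1.41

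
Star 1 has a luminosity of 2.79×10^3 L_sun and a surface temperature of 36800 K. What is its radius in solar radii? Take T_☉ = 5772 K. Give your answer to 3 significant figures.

R/R_☉ = √(L/L_☉) / (T/T_☉)² = √(2.79×10^3) / (6.376)²
       = 52.82 / 40.65 = 1.299.

1.30 solar radii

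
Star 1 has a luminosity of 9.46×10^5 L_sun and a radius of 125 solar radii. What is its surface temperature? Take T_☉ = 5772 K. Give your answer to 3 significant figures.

1.61×10^4 K

T/T_☉ = (L/L_☉)^(1/4) / (R/R_☉)^(1/2)
T = 5772 × (9.46×10^5)^(1/4) / √(125) = 5772 × 31.19 / 11.18 = 1.610×10^4 K.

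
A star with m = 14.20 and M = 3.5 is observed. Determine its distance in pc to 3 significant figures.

1.38×10^3 pc

m − M = 5 log₁₀(d/10 pc)
14.20 − (3.5) = 10.70 = 5 log₁₀(d/10)
d = 10 × 10^(10.70/5) = 10 × 10^2.140 = 1380 pc.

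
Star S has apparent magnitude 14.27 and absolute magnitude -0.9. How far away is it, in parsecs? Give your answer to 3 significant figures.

m − M = 5 log₁₀(d/10 pc)
14.27 − (-0.9) = 15.17 = 5 log₁₀(d/10)
d = 10 × 10^(15.17/5) = 10 × 10^3.034 = 1.081×10^4 pc.

1.08×10^4 pc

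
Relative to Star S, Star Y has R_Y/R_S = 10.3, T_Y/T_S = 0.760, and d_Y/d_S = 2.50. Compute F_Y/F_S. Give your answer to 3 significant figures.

L_Y/L_S = (R_Y/R_S)²(T_Y/T_S)⁴ = (10.3)² × (0.760)⁴ = 35.39.
F_Y/F_S = (L_Y/L_S)/(d_Y/d_S)² = 35.39 / (2.50)² = 5.663.

5.66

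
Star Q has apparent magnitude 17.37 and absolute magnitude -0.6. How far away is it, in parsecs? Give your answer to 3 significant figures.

3.93×10^4 pc

m − M = 5 log₁₀(d/10 pc)
17.37 − (-0.6) = 17.97 = 5 log₁₀(d/10)
d = 10 × 10^(17.97/5) = 10 × 10^3.594 = 3.926×10^4 pc.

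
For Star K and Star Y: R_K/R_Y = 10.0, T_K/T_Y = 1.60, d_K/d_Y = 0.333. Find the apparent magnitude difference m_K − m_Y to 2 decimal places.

-9.43

L_K/L_Y = (10.0)²(1.60)⁴ = 655.4.
F_K/F_Y = (L_K/L_Y)/(d_K/d_Y)² = 655.4/0.1109 = 5910.
m_K − m_Y = −2.5 log₁₀(5910) = -9.43.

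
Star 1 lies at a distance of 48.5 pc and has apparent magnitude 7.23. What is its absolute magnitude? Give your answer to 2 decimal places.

M = m − 5 log₁₀(d/10 pc) = 7.23 − 5 log₁₀(48.5/10)
  = 7.23 − 5 × 0.686 = 7.23 − 3.43 = 3.80.

3.80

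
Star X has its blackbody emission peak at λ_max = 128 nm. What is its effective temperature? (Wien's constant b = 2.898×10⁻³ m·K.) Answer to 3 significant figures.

T = b/λ_max = 2.898×10⁻³ / (128×10⁻⁹) = 2.264×10^4 K.

2.26×10^4 K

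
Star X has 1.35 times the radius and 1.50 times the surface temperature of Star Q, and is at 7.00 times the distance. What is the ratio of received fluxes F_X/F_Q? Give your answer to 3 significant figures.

L_X/L_Q = (R_X/R_Q)²(T_X/T_Q)⁴ = (1.35)² × (1.50)⁴ = 9.226.
F_X/F_Q = (L_X/L_Q)/(d_X/d_Q)² = 9.226 / (7.00)² = 0.1883.

0.188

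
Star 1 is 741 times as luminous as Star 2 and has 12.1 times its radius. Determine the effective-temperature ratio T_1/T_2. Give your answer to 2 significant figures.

L ∝ R²T⁴ gives T ∝ (L/R²)^(1/4), so
T_1/T_2 = (741 / 12.1²)^(1/4) = (5.061)^(1/4) = 1.500.

1.5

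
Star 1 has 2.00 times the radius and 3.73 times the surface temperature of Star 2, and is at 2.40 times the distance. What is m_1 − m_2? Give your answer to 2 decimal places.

L_1/L_2 = (2.00)²(3.73)⁴ = 774.3.
F_1/F_2 = (L_1/L_2)/(d_1/d_2)² = 774.3/5.760 = 134.4.
m_1 − m_2 = −2.5 log₁₀(134.4) = -5.32.

-5.32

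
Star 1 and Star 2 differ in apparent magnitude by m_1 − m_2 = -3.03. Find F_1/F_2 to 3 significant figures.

F_1/F_2 = 10^(−(m_1 − m_2)/2.5) = 10^(3.03/2.5) = 10^1.212 = 16.29.

16.3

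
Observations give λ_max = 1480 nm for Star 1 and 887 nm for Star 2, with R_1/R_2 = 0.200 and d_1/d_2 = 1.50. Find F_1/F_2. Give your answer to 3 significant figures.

0.00229

Wien's law: T_1/T_2 = λ_2/λ_1 = 887/1480 = 0.5993.
L_1/L_2 = (R_1/R_2)²(T_1/T_2)⁴ = (0.200)²(0.5993)⁴ = 0.005161.
F_1/F_2 = (L_1/L_2)/(d_1/d_2)² = 0.005161/(1.50)² = 0.002294.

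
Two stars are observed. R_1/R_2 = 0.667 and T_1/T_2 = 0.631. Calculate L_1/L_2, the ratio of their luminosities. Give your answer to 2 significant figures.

From the Stefan–Boltzmann law, L ∝ R²T⁴, so
L_1/L_2 = (R_1/R_2)² (T_1/T_2)⁴ = (0.667)² × (0.631)⁴ = 0.4449 × 0.1585 = 0.07053.

0.071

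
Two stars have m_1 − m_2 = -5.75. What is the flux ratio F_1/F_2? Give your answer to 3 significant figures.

F_1/F_2 = 10^(−(m_1 − m_2)/2.5) = 10^(5.75/2.5) = 10^2.300 = 199.5.

200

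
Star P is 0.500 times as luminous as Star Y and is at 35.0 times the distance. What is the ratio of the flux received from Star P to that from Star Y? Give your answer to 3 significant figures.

F = L/(4πd²), so F_P/F_Y = (L_P/L_Y) / (d_P/d_Y)²
= 0.500 / (35.0)² = 0.500 / 1225 = 4.082×10^-4.

4.08×10^-4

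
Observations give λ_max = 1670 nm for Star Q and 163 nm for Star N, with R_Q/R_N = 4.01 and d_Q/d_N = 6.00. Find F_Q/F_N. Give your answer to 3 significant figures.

4.05×10^-5

Wien's law: T_Q/T_N = λ_N/λ_Q = 163/1670 = 0.09760.
L_Q/L_N = (R_Q/R_N)²(T_Q/T_N)⁴ = (4.01)²(0.09760)⁴ = 0.001459.
F_Q/F_N = (L_Q/L_N)/(d_Q/d_N)² = 0.001459/(6.00)² = 4.054×10^-5.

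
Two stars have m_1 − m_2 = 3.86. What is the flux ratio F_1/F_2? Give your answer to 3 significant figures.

0.0286

F_1/F_2 = 10^(−(m_1 − m_2)/2.5) = 10^(-3.86/2.5) = 10^-1.544 = 0.02858.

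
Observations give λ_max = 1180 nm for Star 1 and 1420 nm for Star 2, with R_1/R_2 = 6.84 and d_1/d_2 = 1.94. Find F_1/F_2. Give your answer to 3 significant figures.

Wien's law: T_1/T_2 = λ_2/λ_1 = 1420/1180 = 1.203.
L_1/L_2 = (R_1/R_2)²(T_1/T_2)⁴ = (6.84)²(1.203)⁴ = 98.12.
F_1/F_2 = (L_1/L_2)/(d_1/d_2)² = 98.12/(1.94)² = 26.07.

26.1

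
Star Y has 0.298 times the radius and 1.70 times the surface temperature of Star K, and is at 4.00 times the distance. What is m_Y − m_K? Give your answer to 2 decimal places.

L_Y/L_K = (0.298)²(1.70)⁴ = 0.7417.
F_Y/F_K = (L_Y/L_K)/(d_Y/d_K)² = 0.7417/16.00 = 0.04636.
m_Y − m_K = −2.5 log₁₀(0.04636) = 3.33.

3.33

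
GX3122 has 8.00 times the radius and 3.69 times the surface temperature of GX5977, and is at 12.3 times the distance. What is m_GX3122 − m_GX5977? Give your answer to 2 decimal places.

L_GX3122/L_GX5977 = (8.00)²(3.69)⁴ = 1.187×10^4.
F_GX3122/F_GX5977 = (L_GX3122/L_GX5977)/(d_GX3122/d_GX5977)² = 1.187×10^4/151.3 = 78.43.
m_GX3122 − m_GX5977 = −2.5 log₁₀(78.43) = -4.74.

-4.74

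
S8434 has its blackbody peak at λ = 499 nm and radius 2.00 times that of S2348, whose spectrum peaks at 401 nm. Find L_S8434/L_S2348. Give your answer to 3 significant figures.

Wien's law gives T ∝ 1/λ_max, so T_S8434/T_S2348 = λ_S2348/λ_S8434 = 401/499 = 0.8036.
Then L ∝ R²T⁴ gives L_S8434/L_S2348 = (2.00)² × (0.8036)⁴ = 4.000 × 0.4170 = 1.668.

1.67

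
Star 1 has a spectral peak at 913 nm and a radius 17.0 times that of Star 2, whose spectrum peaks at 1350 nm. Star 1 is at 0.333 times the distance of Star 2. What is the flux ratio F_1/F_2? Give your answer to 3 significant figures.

Wien's law: T_1/T_2 = λ_2/λ_1 = 1350/913 = 1.479.
L_1/L_2 = (R_1/R_2)²(T_1/T_2)⁴ = (17.0)²(1.479)⁴ = 1381.
F_1/F_2 = (L_1/L_2)/(d_1/d_2)² = 1381/(0.333)² = 1.246×10^4.

1.25×10^4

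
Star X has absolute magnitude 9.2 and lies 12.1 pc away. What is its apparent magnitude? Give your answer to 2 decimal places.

m = M + 5 log₁₀(d/10 pc) = 9.2 + 5 log₁₀(12.1/10)
  = 9.2 + 5 × 0.083 = 9.2 + 0.41 = 9.61.

9.61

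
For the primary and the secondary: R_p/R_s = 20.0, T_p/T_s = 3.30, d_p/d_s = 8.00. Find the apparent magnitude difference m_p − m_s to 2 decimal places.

-7.17

L_p/L_s = (20.0)²(3.30)⁴ = 4.744×10^4.
F_p/F_s = (L_p/L_s)/(d_p/d_s)² = 4.744×10^4/64.00 = 741.2.
m_p − m_s = −2.5 log₁₀(741.2) = -7.17.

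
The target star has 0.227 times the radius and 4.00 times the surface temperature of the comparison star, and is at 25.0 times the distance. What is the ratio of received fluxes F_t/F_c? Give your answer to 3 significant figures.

L_t/L_c = (R_t/R_c)²(T_t/T_c)⁴ = (0.227)² × (4.00)⁴ = 13.19.
F_t/F_c = (L_t/L_c)/(d_t/d_c)² = 13.19 / (25.0)² = 0.02111.

0.0211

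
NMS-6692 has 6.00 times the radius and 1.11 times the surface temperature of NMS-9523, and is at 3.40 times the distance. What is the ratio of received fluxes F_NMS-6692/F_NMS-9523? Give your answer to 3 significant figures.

4.73

L_NMS-6692/L_NMS-9523 = (R_NMS-6692/R_NMS-9523)²(T_NMS-6692/T_NMS-9523)⁴ = (6.00)² × (1.11)⁴ = 54.65.
F_NMS-6692/F_NMS-9523 = (L_NMS-6692/L_NMS-9523)/(d_NMS-6692/d_NMS-9523)² = 54.65 / (3.40)² = 4.728.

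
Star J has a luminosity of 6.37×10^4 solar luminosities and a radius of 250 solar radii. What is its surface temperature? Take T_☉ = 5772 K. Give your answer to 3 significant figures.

T/T_☉ = (L/L_☉)^(1/4) / (R/R_☉)^(1/2)
T = 5772 × (6.37×10^4)^(1/4) / √(250) = 5772 × 15.89 / 15.81 = 5800 K.

5.80×10^3 K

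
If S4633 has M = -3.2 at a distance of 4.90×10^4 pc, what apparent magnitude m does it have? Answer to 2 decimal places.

m = M + 5 log₁₀(d/10 pc) = -3.2 + 5 log₁₀(4.90×10^4/10)
  = -3.2 + 5 × 3.690 = -3.2 + 18.45 = 15.25.

15.25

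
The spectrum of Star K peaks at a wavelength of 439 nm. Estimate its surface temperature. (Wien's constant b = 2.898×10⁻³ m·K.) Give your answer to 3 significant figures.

6.60×10^3 K

T = b/λ_max = 2.898×10⁻³ / (439×10⁻⁹) = 6601 K.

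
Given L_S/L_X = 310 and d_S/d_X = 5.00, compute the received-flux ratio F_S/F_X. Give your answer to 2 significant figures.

12

F = L/(4πd²), so F_S/F_X = (L_S/L_X) / (d_S/d_X)²
= 310 / (5.00)² = 310 / 25.00 = 12.40.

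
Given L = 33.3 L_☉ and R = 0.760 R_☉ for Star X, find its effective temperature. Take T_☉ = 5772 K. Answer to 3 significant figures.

1.59×10^4 K

T/T_☉ = (L/L_☉)^(1/4) / (R/R_☉)^(1/2)
T = 5772 × (33.3)^(1/4) / √(0.760) = 5772 × 2.402 / 0.8718 = 1.590×10^4 K.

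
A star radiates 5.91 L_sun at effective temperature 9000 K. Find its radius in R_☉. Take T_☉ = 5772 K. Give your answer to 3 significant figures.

1.00 R_☉

R/R_☉ = √(L/L_☉) / (T/T_☉)² = √(5.91) / (1.559)²
       = 2.431 / 2.431 = 0.9999.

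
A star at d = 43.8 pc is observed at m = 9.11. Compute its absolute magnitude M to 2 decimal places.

5.90

M = m − 5 log₁₀(d/10 pc) = 9.11 − 5 log₁₀(43.8/10)
  = 9.11 − 5 × 0.641 = 9.11 − 3.21 = 5.90.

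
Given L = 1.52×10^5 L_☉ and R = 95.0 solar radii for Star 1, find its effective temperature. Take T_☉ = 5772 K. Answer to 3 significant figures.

T/T_☉ = (L/L_☉)^(1/4) / (R/R_☉)^(1/2)
T = 5772 × (1.52×10^5)^(1/4) / √(95.0) = 5772 × 19.75 / 9.747 = 1.169×10^4 K.

1.17×10^4 K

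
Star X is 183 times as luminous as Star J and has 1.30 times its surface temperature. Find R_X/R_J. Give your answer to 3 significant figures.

8.00

L ∝ R²T⁴ gives R ∝ √L / T², so
R_X/R_J = √(183) / (1.30)² = 13.53 / 1.690 = 8.005.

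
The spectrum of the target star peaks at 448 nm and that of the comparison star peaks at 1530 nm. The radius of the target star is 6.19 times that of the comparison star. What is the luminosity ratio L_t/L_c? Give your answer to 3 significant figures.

5.21×10^3

Wien's law gives T ∝ 1/λ_max, so T_t/T_c = λ_c/λ_t = 1530/448 = 3.415.
Then L ∝ R²T⁴ gives L_t/L_c = (6.19)² × (3.415)⁴ = 38.32 × 136.0 = 5212.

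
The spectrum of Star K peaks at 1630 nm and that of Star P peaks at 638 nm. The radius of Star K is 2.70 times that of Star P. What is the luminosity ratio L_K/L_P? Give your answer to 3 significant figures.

0.171

Wien's law gives T ∝ 1/λ_max, so T_K/T_P = λ_P/λ_K = 638/1630 = 0.3914.
Then L ∝ R²T⁴ gives L_K/L_P = (2.70)² × (0.3914)⁴ = 7.290 × 0.02347 = 0.1711.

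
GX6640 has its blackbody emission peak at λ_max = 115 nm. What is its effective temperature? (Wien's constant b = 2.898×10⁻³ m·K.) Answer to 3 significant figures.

2.52×10^4 K

T = b/λ_max = 2.898×10⁻³ / (115×10⁻⁹) = 2.520×10^4 K.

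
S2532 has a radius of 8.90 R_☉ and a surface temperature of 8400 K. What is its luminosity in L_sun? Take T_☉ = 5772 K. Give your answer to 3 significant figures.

355 L_sun

L/L_☉ = (R/R_☉)² (T/T_☉)⁴ = (8.90)² × (8400/5772)⁴
       = 79.21 × (1.455)⁴ = 79.21 × 4.486 = 355.3.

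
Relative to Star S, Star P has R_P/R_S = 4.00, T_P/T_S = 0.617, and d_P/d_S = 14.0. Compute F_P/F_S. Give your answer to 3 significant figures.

L_P/L_S = (R_P/R_S)²(T_P/T_S)⁴ = (4.00)² × (0.617)⁴ = 2.319.
F_P/F_S = (L_P/L_S)/(d_P/d_S)² = 2.319 / (14.0)² = 0.01183.

0.0118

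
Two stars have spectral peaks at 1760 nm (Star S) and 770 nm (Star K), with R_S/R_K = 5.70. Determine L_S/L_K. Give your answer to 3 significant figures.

1.19

Wien's law gives T ∝ 1/λ_max, so T_S/T_K = λ_K/λ_S = 770/1760 = 0.4375.
Then L ∝ R²T⁴ gives L_S/L_K = (5.70)² × (0.4375)⁴ = 32.49 × 0.03664 = 1.190.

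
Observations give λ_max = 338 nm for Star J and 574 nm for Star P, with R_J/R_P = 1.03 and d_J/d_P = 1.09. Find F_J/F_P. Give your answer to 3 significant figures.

7.43

Wien's law: T_J/T_P = λ_P/λ_J = 574/338 = 1.698.
L_J/L_P = (R_J/R_P)²(T_J/T_P)⁴ = (1.03)²(1.698)⁴ = 8.824.
F_J/F_P = (L_J/L_P)/(d_J/d_P)² = 8.824/(1.09)² = 7.427.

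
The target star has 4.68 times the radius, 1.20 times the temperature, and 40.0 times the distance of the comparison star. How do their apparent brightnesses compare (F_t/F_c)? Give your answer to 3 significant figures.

L_t/L_c = (R_t/R_c)²(T_t/T_c)⁴ = (4.68)² × (1.20)⁴ = 45.42.
F_t/F_c = (L_t/L_c)/(d_t/d_c)² = 45.42 / (40.0)² = 0.02839.

0.0284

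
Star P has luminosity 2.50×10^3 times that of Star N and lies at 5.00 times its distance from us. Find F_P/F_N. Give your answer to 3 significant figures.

100

F = L/(4πd²), so F_P/F_N = (L_P/L_N) / (d_P/d_N)²
= 2.50×10^3 / (5.00)² = 2.50×10^3 / 25.00 = 100.0.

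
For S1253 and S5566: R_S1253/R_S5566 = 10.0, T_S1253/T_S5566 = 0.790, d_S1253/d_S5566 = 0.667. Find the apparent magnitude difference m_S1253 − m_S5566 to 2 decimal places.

-4.86

L_S1253/L_S5566 = (10.0)²(0.790)⁴ = 38.95.
F_S1253/F_S5566 = (L_S1253/L_S5566)/(d_S1253/d_S5566)² = 38.95/0.4449 = 87.55.
m_S1253 − m_S5566 = −2.5 log₁₀(87.55) = -4.86.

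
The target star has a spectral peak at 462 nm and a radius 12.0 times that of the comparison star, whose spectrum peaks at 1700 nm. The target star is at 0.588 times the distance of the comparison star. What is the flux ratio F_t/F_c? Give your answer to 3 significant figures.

7.64×10^4

Wien's law: T_t/T_c = λ_c/λ_t = 1700/462 = 3.680.
L_t/L_c = (R_t/R_c)²(T_t/T_c)⁴ = (12.0)²(3.680)⁴ = 2.640×10^4.
F_t/F_c = (L_t/L_c)/(d_t/d_c)² = 2.640×10^4/(0.588)² = 7.635×10^4.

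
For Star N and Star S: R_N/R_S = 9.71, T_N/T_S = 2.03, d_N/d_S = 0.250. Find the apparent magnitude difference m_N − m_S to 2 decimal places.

-11.02

L_N/L_S = (9.71)²(2.03)⁴ = 1601.
F_N/F_S = (L_N/L_S)/(d_N/d_S)² = 1601/0.06250 = 2.562×10^4.
m_N − m_S = −2.5 log₁₀(2.562×10^4) = -11.02.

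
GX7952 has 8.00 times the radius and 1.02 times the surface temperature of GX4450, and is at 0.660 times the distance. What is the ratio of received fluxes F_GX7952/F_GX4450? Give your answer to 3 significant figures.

159

L_GX7952/L_GX4450 = (R_GX7952/R_GX4450)²(T_GX7952/T_GX4450)⁴ = (8.00)² × (1.02)⁴ = 69.28.
F_GX7952/F_GX4450 = (L_GX7952/L_GX4450)/(d_GX7952/d_GX4450)² = 69.28 / (0.660)² = 159.0.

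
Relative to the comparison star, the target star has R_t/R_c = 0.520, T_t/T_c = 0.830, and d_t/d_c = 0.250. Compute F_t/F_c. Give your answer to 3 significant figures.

2.05

L_t/L_c = (R_t/R_c)²(T_t/T_c)⁴ = (0.520)² × (0.830)⁴ = 0.1283.
F_t/F_c = (L_t/L_c)/(d_t/d_c)² = 0.1283 / (0.250)² = 2.053.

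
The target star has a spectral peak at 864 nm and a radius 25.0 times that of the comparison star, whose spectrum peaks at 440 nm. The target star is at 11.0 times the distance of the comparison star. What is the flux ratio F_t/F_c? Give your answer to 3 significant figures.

0.347

Wien's law: T_t/T_c = λ_c/λ_t = 440/864 = 0.5093.
L_t/L_c = (R_t/R_c)²(T_t/T_c)⁴ = (25.0)²(0.5093)⁴ = 42.04.
F_t/F_c = (L_t/L_c)/(d_t/d_c)² = 42.04/(11.0)² = 0.3474.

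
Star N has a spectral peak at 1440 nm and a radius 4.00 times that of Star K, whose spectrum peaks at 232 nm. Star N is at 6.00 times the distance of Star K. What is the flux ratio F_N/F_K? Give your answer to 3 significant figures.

Wien's law: T_N/T_K = λ_K/λ_N = 232/1440 = 0.1611.
L_N/L_K = (R_N/R_K)²(T_N/T_K)⁴ = (4.00)²(0.1611)⁴ = 0.01078.
F_N/F_K = (L_N/L_K)/(d_N/d_K)² = 0.01078/(6.00)² = 2.994×10^-4.

2.99×10^-4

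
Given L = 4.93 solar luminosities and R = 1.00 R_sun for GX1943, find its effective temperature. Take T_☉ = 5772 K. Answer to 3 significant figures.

8.60×10^3 K

T/T_☉ = (L/L_☉)^(1/4) / (R/R_☉)^(1/2)
T = 5772 × (4.93)^(1/4) / √(1.00) = 5772 × 1.490 / 1.000 = 8601 K.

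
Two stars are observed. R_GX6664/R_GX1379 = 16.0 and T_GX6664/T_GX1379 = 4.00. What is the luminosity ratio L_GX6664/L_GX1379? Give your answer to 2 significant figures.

6.6×10^4

From the Stefan–Boltzmann law, L ∝ R²T⁴, so
L_GX6664/L_GX1379 = (R_GX6664/R_GX1379)² (T_GX6664/T_GX1379)⁴ = (16.0)² × (4.00)⁴ = 256.0 × 256.0 = 6.554×10^4.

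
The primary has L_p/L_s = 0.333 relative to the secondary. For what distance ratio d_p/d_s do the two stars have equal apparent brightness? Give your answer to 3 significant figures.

0.577

Equal flux requires L_p/d_p² = L_s/d_s², so d_p/d_s = √(L_p/L_s)
= √(0.333) = 0.5771.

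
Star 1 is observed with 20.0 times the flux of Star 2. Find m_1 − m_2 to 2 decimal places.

-3.25

m_1 − m_2 = −2.5 log₁₀(F_1/F_2) = −2.5 log₁₀(20.0) = −2.5 × (1.301) = -3.253.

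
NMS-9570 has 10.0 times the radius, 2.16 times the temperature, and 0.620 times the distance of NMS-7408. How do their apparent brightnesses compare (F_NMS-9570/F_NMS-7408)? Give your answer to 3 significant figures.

5.66×10^3

L_NMS-9570/L_NMS-7408 = (R_NMS-9570/R_NMS-7408)²(T_NMS-9570/T_NMS-7408)⁴ = (10.0)² × (2.16)⁴ = 2177.
F_NMS-9570/F_NMS-7408 = (L_NMS-9570/L_NMS-7408)/(d_NMS-9570/d_NMS-7408)² = 2177 / (0.620)² = 5663.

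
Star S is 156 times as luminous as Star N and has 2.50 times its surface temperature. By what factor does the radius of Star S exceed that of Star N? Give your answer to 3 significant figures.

2.00

L ∝ R²T⁴ gives R ∝ √L / T², so
R_S/R_N = √(156) / (2.50)² = 12.49 / 6.250 = 1.998.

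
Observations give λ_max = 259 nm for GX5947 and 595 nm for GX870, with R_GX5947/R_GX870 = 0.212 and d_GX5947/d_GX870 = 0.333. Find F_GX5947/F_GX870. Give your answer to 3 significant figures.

11.3

Wien's law: T_GX5947/T_GX870 = λ_GX870/λ_GX5947 = 595/259 = 2.297.
L_GX5947/L_GX870 = (R_GX5947/R_GX870)²(T_GX5947/T_GX870)⁴ = (0.212)²(2.297)⁴ = 1.252.
F_GX5947/F_GX870 = (L_GX5947/L_GX870)/(d_GX5947/d_GX870)² = 1.252/(0.333)² = 11.29.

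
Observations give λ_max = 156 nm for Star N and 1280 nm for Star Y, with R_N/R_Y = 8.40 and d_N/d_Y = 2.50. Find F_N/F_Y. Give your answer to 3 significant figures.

Wien's law: T_N/T_Y = λ_Y/λ_N = 1280/156 = 8.205.
L_N/L_Y = (R_N/R_Y)²(T_N/T_Y)⁴ = (8.40)²(8.205)⁴ = 3.198×10^5.
F_N/F_Y = (L_N/L_Y)/(d_N/d_Y)² = 3.198×10^5/(2.50)² = 5.117×10^4.

5.12×10^4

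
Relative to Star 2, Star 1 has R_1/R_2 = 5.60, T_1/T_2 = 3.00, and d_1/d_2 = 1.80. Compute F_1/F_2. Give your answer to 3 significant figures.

L_1/L_2 = (R_1/R_2)²(T_1/T_2)⁴ = (5.60)² × (3.00)⁴ = 2540.
F_1/F_2 = (L_1/L_2)/(d_1/d_2)² = 2540 / (1.80)² = 784.0.

784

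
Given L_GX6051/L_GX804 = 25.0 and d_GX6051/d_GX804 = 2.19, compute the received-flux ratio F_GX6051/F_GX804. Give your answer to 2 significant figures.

F = L/(4πd²), so F_GX6051/F_GX804 = (L_GX6051/L_GX804) / (d_GX6051/d_GX804)²
= 25.0 / (2.19)² = 25.0 / 4.796 = 5.213.

5.2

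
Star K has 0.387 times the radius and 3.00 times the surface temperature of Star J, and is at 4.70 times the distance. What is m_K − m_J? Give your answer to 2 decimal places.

0.65

L_K/L_J = (0.387)²(3.00)⁴ = 12.13.
F_K/F_J = (L_K/L_J)/(d_K/d_J)² = 12.13/22.09 = 0.5492.
m_K − m_J = −2.5 log₁₀(0.5492) = 0.65.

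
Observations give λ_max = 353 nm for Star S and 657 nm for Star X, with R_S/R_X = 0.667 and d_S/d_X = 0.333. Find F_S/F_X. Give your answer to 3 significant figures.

48.1

Wien's law: T_S/T_X = λ_X/λ_S = 657/353 = 1.861.
L_S/L_X = (R_S/R_X)²(T_S/T_X)⁴ = (0.667)²(1.861)⁴ = 5.338.
F_S/F_X = (L_S/L_X)/(d_S/d_X)² = 5.338/(0.333)² = 48.14.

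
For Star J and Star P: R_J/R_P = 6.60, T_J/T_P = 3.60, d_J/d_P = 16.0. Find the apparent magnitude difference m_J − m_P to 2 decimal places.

L_J/L_P = (6.60)²(3.60)⁴ = 7316.
F_J/F_P = (L_J/L_P)/(d_J/d_P)² = 7316/256.0 = 28.58.
m_J − m_P = −2.5 log₁₀(28.58) = -3.64.

-3.64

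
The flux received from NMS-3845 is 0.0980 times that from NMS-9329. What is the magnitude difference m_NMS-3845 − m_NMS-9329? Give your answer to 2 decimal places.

m_NMS-3845 − m_NMS-9329 = −2.5 log₁₀(F_NMS-3845/F_NMS-9329) = −2.5 log₁₀(0.0980) = −2.5 × (-1.009) = 2.522.

2.52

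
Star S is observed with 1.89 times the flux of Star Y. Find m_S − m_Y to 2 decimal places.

-0.69

m_S − m_Y = −2.5 log₁₀(F_S/F_Y) = −2.5 log₁₀(1.89) = −2.5 × (0.276) = -0.691.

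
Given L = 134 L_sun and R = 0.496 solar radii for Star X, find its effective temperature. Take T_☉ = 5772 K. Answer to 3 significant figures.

2.79×10^4 K

T/T_☉ = (L/L_☉)^(1/4) / (R/R_☉)^(1/2)
T = 5772 × (134)^(1/4) / √(0.496) = 5772 × 3.402 / 0.7043 = 2.788×10^4 K.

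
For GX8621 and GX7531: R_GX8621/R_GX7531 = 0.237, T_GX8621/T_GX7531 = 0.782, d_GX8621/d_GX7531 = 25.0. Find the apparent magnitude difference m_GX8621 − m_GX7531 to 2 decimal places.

11.18

L_GX8621/L_GX7531 = (0.237)²(0.782)⁴ = 0.02101.
F_GX8621/F_GX7531 = (L_GX8621/L_GX7531)/(d_GX8621/d_GX7531)² = 0.02101/625.0 = 3.361×10^-5.
m_GX8621 − m_GX7531 = −2.5 log₁₀(3.361×10^-5) = 11.18.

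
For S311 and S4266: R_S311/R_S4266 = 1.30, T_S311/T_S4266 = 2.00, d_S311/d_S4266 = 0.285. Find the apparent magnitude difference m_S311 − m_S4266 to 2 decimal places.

-6.31

L_S311/L_S4266 = (1.30)²(2.00)⁴ = 27.04.
F_S311/F_S4266 = (L_S311/L_S4266)/(d_S311/d_S4266)² = 27.04/0.08122 = 332.9.
m_S311 − m_S4266 = −2.5 log₁₀(332.9) = -6.31.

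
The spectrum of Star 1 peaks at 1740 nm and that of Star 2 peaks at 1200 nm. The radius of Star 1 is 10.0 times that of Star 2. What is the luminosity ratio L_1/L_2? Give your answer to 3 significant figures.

Wien's law gives T ∝ 1/λ_max, so T_1/T_2 = λ_2/λ_1 = 1200/1740 = 0.6897.
Then L ∝ R²T⁴ gives L_1/L_2 = (10.0)² × (0.6897)⁴ = 100.0 × 0.2262 = 22.62.

22.6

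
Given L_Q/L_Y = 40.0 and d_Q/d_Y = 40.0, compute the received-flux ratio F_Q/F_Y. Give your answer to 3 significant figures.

F = L/(4πd²), so F_Q/F_Y = (L_Q/L_Y) / (d_Q/d_Y)²
= 40.0 / (40.0)² = 40.0 / 1600 = 0.02500.

0.0250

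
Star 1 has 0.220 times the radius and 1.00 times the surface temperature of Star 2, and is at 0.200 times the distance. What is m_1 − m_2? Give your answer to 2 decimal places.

L_1/L_2 = (0.220)²(1.00)⁴ = 0.04840.
F_1/F_2 = (L_1/L_2)/(d_1/d_2)² = 0.04840/0.04000 = 1.210.
m_1 − m_2 = −2.5 log₁₀(1.210) = -0.21.

-0.21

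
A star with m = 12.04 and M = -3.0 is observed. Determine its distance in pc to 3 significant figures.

m − M = 5 log₁₀(d/10 pc)
12.04 − (-3.0) = 15.04 = 5 log₁₀(d/10)
d = 10 × 10^(15.04/5) = 10 × 10^3.008 = 1.019×10^4 pc.

1.02×10^4 pc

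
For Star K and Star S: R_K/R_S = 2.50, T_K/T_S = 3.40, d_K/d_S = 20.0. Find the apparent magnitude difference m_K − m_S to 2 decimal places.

L_K/L_S = (2.50)²(3.40)⁴ = 835.2.
F_K/F_S = (L_K/L_S)/(d_K/d_S)² = 835.2/400.0 = 2.088.
m_K − m_S = −2.5 log₁₀(2.088) = -0.80.

-0.80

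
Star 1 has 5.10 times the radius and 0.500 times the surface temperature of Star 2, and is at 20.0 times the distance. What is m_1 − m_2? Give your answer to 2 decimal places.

L_1/L_2 = (5.10)²(0.500)⁴ = 1.626.
F_1/F_2 = (L_1/L_2)/(d_1/d_2)² = 1.626/400.0 = 0.004064.
m_1 − m_2 = −2.5 log₁₀(0.004064) = 5.98.

5.98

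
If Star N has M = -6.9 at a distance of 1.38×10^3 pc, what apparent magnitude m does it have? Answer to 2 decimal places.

m = M + 5 log₁₀(d/10 pc) = -6.9 + 5 log₁₀(1.38×10^3/10)
  = -6.9 + 5 × 2.140 = -6.9 + 10.70 = 3.80.

3.80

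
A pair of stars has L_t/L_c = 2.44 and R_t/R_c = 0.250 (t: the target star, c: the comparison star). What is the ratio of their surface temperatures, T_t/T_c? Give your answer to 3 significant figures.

L ∝ R²T⁴ gives T ∝ (L/R²)^(1/4), so
T_t/T_c = (2.44 / 0.250²)^(1/4) = (39.04)^(1/4) = 2.500.

2.50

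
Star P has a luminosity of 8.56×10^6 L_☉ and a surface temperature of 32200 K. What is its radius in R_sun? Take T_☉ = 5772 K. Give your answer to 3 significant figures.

94.0 R_sun

R/R_☉ = √(L/L_☉) / (T/T_☉)² = √(8.56×10^6) / (5.579)²
       = 2926 / 31.12 = 94.01.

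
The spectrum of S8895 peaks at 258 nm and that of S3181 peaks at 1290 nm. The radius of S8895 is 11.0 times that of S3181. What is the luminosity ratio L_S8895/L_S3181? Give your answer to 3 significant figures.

7.56×10^4

Wien's law gives T ∝ 1/λ_max, so T_S8895/T_S3181 = λ_S3181/λ_S8895 = 1290/258 = 5.000.
Then L ∝ R²T⁴ gives L_S8895/L_S3181 = (11.0)² × (5.000)⁴ = 121.0 × 625.0 = 7.562×10^4.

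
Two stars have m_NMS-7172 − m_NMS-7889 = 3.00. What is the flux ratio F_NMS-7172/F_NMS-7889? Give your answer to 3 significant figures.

F_NMS-7172/F_NMS-7889 = 10^(−(m_NMS-7172 − m_NMS-7889)/2.5) = 10^(-3.00/2.5) = 10^-1.200 = 0.06310.

0.0631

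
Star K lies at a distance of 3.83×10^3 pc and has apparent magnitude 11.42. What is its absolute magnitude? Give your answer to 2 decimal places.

M = m − 5 log₁₀(d/10 pc) = 11.42 − 5 log₁₀(3.83×10^3/10)
  = 11.42 − 5 × 2.583 = 11.42 − 12.92 = -1.50.

-1.50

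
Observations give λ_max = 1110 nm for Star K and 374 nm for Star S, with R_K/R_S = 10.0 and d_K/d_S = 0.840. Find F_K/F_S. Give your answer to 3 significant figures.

1.83

Wien's law: T_K/T_S = λ_S/λ_K = 374/1110 = 0.3369.
L_K/L_S = (R_K/R_S)²(T_K/T_S)⁴ = (10.0)²(0.3369)⁴ = 1.289.
F_K/F_S = (L_K/L_S)/(d_K/d_S)² = 1.289/(0.840)² = 1.827.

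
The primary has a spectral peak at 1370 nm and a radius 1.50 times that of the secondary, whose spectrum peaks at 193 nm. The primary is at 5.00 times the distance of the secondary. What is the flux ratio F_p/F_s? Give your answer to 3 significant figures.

3.54×10^-5

Wien's law: T_p/T_s = λ_s/λ_p = 193/1370 = 0.1409.
L_p/L_s = (R_p/R_s)²(T_p/T_s)⁴ = (1.50)²(0.1409)⁴ = 8.862×10^-4.
F_p/F_s = (L_p/L_s)/(d_p/d_s)² = 8.862×10^-4/(5.00)² = 3.545×10^-5.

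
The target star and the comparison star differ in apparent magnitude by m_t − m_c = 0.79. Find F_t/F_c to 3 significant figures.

F_t/F_c = 10^(−(m_t − m_c)/2.5) = 10^(-0.79/2.5) = 10^-0.316 = 0.4831.

0.483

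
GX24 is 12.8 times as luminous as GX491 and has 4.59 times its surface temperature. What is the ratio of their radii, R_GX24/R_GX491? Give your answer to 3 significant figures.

0.170

L ∝ R²T⁴ gives R ∝ √L / T², so
R_GX24/R_GX491 = √(12.8) / (4.59)² = 3.578 / 21.07 = 0.1698.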